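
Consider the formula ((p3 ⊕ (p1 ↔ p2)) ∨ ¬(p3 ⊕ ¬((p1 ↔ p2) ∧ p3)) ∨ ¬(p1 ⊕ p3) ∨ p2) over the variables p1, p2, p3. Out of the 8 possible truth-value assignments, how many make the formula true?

6

p1  p2  p3  |  φ
F   F   F   |  T
F   F   T   |  F
F   T   F   |  T
F   T   T   |  T
T   F   F   |  F
T   F   T   |  T
T   T   F   |  T
T   T   T   |  T
The formula is true on 6 of the 8 rows.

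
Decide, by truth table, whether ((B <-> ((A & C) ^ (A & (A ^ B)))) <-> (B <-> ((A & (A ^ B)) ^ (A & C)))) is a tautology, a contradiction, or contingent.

A | B | C | φ
- | - | - | -
T | T | T | T
T | T | F | T
T | F | T | T
T | F | F | T
F | T | T | T
F | T | F | T
F | F | T | T
F | F | F | T
Every row is T, so the formula is a tautology.

tautology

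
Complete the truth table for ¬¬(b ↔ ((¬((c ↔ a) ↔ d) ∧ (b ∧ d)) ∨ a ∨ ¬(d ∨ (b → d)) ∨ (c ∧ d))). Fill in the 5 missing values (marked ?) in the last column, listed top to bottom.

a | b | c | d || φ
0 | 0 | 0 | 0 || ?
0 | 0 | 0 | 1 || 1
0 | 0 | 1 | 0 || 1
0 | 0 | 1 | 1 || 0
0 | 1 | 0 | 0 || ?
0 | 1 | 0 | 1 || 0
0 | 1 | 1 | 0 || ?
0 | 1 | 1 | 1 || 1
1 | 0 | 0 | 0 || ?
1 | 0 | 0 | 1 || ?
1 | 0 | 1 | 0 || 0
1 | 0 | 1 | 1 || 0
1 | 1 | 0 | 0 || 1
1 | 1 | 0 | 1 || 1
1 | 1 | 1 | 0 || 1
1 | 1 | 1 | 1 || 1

1, 1, 1, 0, 0

Row a=0, b=0, c=0, d=0: (b ↔ ((¬((c ↔ a) ↔ d) ∧ (b ∧ d)) ∨ a ∨ ¬(d ∨ (b → d)) ∨ (c ∧ d))) = 1, ¬(b ↔ ((¬((c ↔ a) ↔ d) ∧ (b ∧ d)) ∨ a ∨ ¬(d ∨ (b → d)) ∨ (c ∧ d))) = 0, so the formula = 1.
Row a=0, b=1, c=0, d=0: (b ↔ ((¬((c ↔ a) ↔ d) ∧ (b ∧ d)) ∨ a ∨ ¬(d ∨ (b → d)) ∨ (c ∧ d))) = 1, ¬(b ↔ ((¬((c ↔ a) ↔ d) ∧ (b ∧ d)) ∨ a ∨ ¬(d ∨ (b → d)) ∨ (c ∧ d))) = 0, so the formula = 1.
Row a=0, b=1, c=1, d=0: (b ↔ ((¬((c ↔ a) ↔ d) ∧ (b ∧ d)) ∨ a ∨ ¬(d ∨ (b → d)) ∨ (c ∧ d))) = 1, ¬(b ↔ ((¬((c ↔ a) ↔ d) ∧ (b ∧ d)) ∨ a ∨ ¬(d ∨ (b → d)) ∨ (c ∧ d))) = 0, so the formula = 1.
Row a=1, b=0, c=0, d=0: (b ↔ ((¬((c ↔ a) ↔ d) ∧ (b ∧ d)) ∨ a ∨ ¬(d ∨ (b → d)) ∨ (c ∧ d))) = 0, ¬(b ↔ ((¬((c ↔ a) ↔ d) ∧ (b ∧ d)) ∨ a ∨ ¬(d ∨ (b → d)) ∨ (c ∧ d))) = 1, so the formula = 0.
Row a=1, b=0, c=0, d=1: (b ↔ ((¬((c ↔ a) ↔ d) ∧ (b ∧ d)) ∨ a ∨ ¬(d ∨ (b → d)) ∨ (c ∧ d))) = 0, ¬(b ↔ ((¬((c ↔ a) ↔ d) ∧ (b ∧ d)) ∨ a ∨ ¬(d ∨ (b → d)) ∨ (c ∧ d))) = 1, so the formula = 0.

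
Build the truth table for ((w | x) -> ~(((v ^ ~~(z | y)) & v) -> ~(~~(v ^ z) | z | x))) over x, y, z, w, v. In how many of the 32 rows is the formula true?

x  y  z  w  v  |  φ
1  1  1  1  1  |  0
1  1  1  1  0  |  0
1  1  1  0  1  |  0
1  1  1  0  0  |  0
1  1  0  1  1  |  0
1  1  0  1  0  |  0
1  1  0  0  1  |  0
1  1  0  0  0  |  0
1  0  1  1  1  |  0
1  0  1  1  0  |  0
1  0  1  0  1  |  0
1  0  1  0  0  |  0
1  0  0  1  1  |  1
1  0  0  1  0  |  0
1  0  0  0  1  |  1
1  0  0  0  0  |  0
0  1  1  1  1  |  0
0  1  1  1  0  |  0
0  1  1  0  1  |  1
0  1  1  0  0  |  1
0  1  0  1  1  |  0
0  1  0  1  0  |  0
0  1  0  0  1  |  1
0  1  0  0  0  |  1
0  0  1  1  1  |  0
0  0  1  1  0  |  0
0  0  1  0  1  |  1
0  0  1  0  0  |  1
0  0  0  1  1  |  1
0  0  0  1  0  |  0
0  0  0  0  1  |  1
0  0  0  0  0  |  1
The formula is true on 11 of the 32 rows.

11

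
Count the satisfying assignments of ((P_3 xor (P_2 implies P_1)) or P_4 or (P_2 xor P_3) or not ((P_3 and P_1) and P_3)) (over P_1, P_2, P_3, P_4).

15

P_1 | P_2 | P_3 | P_4 | (P_2 implies P_1) | (P_3 xor (P_2 implies P_1)) | (P_2 xor P_3) | (P_3 and P_1) | ((P_3 and P_1) and P_3) | not ((P_3 and P_1) and P_3) | φ
--- | --- | --- | --- | ----------------- | --------------------------- | ------------- | ------------- | ----------------------- | --------------------------- | -
 1  |  1  |  1  |  1  |         1         |              0              |       0       |       1       |            1            |              0              | 1
 1  |  1  |  1  |  0  |         1         |              0              |       0       |       1       |            1            |              0              | 0
 1  |  1  |  0  |  1  |         1         |              1              |       1       |       0       |            0            |              1              | 1
 1  |  1  |  0  |  0  |         1         |              1              |       1       |       0       |            0            |              1              | 1
 1  |  0  |  1  |  1  |         1         |              0              |       1       |       1       |            1            |              0              | 1
 1  |  0  |  1  |  0  |         1         |              0              |       1       |       1       |            1            |              0              | 1
 1  |  0  |  0  |  1  |         1         |              1              |       0       |       0       |            0            |              1              | 1
 1  |  0  |  0  |  0  |         1         |              1              |       0       |       0       |            0            |              1              | 1
 0  |  1  |  1  |  1  |         0         |              1              |       0       |       0       |            0            |              1              | 1
 0  |  1  |  1  |  0  |         0         |              1              |       0       |       0       |            0            |              1              | 1
 0  |  1  |  0  |  1  |         0         |              0              |       1       |       0       |            0            |              1              | 1
 0  |  1  |  0  |  0  |         0         |              0              |       1       |       0       |            0            |              1              | 1
 0  |  0  |  1  |  1  |         1         |              0              |       1       |       0       |            0            |              1              | 1
 0  |  0  |  1  |  0  |         1         |              0              |       1       |       0       |            0            |              1              | 1
 0  |  0  |  0  |  1  |         1         |              1              |       0       |       0       |            0            |              1              | 1
 0  |  0  |  0  |  0  |         1         |              1              |       0       |       0       |            0            |              1              | 1
The formula is true on 15 of the 16 rows.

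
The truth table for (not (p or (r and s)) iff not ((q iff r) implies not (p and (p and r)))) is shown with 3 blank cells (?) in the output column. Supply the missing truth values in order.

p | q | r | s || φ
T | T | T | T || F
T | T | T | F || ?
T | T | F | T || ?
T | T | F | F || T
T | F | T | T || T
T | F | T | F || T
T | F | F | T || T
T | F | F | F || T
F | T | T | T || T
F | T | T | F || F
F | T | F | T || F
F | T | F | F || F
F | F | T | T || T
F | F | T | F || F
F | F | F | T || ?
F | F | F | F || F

F, T, F

Row p=T, q=T, r=T, s=F: not (p or (r and s)) = F, not ((q iff r) implies not (p and (p and r))) = T, so the formula = F.
Row p=T, q=T, r=F, s=T: not (p or (r and s)) = F, not ((q iff r) implies not (p and (p and r))) = F, so the formula = T.
Row p=F, q=F, r=F, s=T: not (p or (r and s)) = T, not ((q iff r) implies not (p and (p and r))) = F, so the formula = F.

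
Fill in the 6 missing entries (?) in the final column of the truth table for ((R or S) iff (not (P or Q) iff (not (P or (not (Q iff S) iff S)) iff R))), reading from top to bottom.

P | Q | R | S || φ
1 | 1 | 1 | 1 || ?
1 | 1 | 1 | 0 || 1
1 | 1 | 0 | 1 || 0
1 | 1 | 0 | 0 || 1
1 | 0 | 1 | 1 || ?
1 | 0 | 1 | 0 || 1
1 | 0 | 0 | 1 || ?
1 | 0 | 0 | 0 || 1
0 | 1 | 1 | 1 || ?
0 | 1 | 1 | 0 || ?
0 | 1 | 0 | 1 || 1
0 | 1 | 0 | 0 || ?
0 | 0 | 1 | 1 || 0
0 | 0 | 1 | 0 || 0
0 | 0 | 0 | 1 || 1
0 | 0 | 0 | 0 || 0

1, 1, 0, 0, 0, 0

Row P=1, Q=1, R=1, S=1: (R or S) = 1, (not (P or Q) iff (not (P or (not (Q iff S) iff S)) iff R)) = 1, so the formula = 1.
Row P=1, Q=0, R=1, S=1: (R or S) = 1, (not (P or Q) iff (not (P or (not (Q iff S) iff S)) iff R)) = 1, so the formula = 1.
Row P=1, Q=0, R=0, S=1: (R or S) = 1, (not (P or Q) iff (not (P or (not (Q iff S) iff S)) iff R)) = 0, so the formula = 0.
Row P=0, Q=1, R=1, S=1: (R or S) = 1, (not (P or Q) iff (not (P or (not (Q iff S) iff S)) iff R)) = 0, so the formula = 0.
Row P=0, Q=1, R=1, S=0: (R or S) = 1, (not (P or Q) iff (not (P or (not (Q iff S) iff S)) iff R)) = 0, so the formula = 0.
Row P=0, Q=1, R=0, S=0: (R or S) = 0, (not (P or Q) iff (not (P or (not (Q iff S) iff S)) iff R)) = 1, so the formula = 0.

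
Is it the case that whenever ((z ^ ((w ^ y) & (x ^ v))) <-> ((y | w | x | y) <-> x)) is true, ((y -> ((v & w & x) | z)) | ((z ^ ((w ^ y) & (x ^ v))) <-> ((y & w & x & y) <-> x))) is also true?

no

x | y | z | w | v | φ | ψ
- | - | - | - | - | - | -
T | T | T | T | T | T | T
T | T | T | T | F | T | T
T | T | T | F | T | T | T
T | T | T | F | F | F | T
T | T | F | T | T | F | T
T | T | F | T | F | F | F
T | T | F | F | T | F | T
T | T | F | F | F | T | F
T | F | T | T | T | T | T
T | F | T | T | F | F | T
T | F | T | F | T | T | T
T | F | T | F | F | T | T
T | F | F | T | T | F | T
T | F | F | T | F | T | T
T | F | F | F | T | F | T
T | F | F | F | F | F | T
F | T | T | T | T | F | T
F | T | T | T | F | F | T
F | T | T | F | T | T | T
F | T | T | F | F | F | T
F | T | F | T | T | T | F
F | T | F | T | F | T | F
F | T | F | F | T | F | T
F | T | F | F | F | T | F
F | F | T | T | T | T | T
F | F | T | T | F | F | T
F | F | T | F | T | T | T
F | F | T | F | F | T | T
F | F | F | T | T | F | T
F | F | F | T | F | T | T
F | F | F | F | T | F | T
F | F | F | F | F | F | T
At x=T, y=T, z=F, w=F, v=F we have φ true but ψ false, so φ does not entail ψ.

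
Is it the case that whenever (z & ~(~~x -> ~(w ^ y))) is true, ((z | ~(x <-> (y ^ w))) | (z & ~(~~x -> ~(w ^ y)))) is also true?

x | y | z | w || φ | ψ
0 | 0 | 0 | 0 || 0 | 0
0 | 0 | 0 | 1 || 0 | 1
0 | 0 | 1 | 0 || 0 | 1
0 | 0 | 1 | 1 || 0 | 1
0 | 1 | 0 | 0 || 0 | 1
0 | 1 | 0 | 1 || 0 | 0
0 | 1 | 1 | 0 || 0 | 1
0 | 1 | 1 | 1 || 0 | 1
1 | 0 | 0 | 0 || 0 | 1
1 | 0 | 0 | 1 || 0 | 0
1 | 0 | 1 | 0 || 0 | 1
1 | 0 | 1 | 1 || 1 | 1
1 | 1 | 0 | 0 || 0 | 0
1 | 1 | 0 | 1 || 0 | 1
1 | 1 | 1 | 0 || 1 | 1
1 | 1 | 1 | 1 || 0 | 1
In every row where φ is true, ψ is also true, so φ ⊨ ψ.

yes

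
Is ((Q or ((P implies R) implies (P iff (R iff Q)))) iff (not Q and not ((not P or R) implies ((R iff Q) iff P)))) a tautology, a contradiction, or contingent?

contradiction

P | Q | R | φ
- | - | - | -
T | T | T | F
T | T | F | F
T | F | T | F
T | F | F | F
F | T | T | F
F | T | F | F
F | F | T | F
F | F | F | F
Every row is F, so the formula is a contradiction.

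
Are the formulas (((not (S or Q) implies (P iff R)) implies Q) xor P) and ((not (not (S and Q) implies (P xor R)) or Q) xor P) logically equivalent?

not equivalent

P | Q | R | S | φ | ψ
- | - | - | - | - | -
T | T | T | T | F | F
T | T | T | F | F | F
T | T | F | T | F | F
T | T | F | F | F | F
T | F | T | T | T | F
T | F | T | F | T | F
T | F | F | T | T | T
T | F | F | F | F | T
F | T | T | T | T | T
F | T | T | F | T | T
F | T | F | T | T | T
F | T | F | F | T | T
F | F | T | T | F | F
F | F | T | F | T | F
F | F | F | T | F | T
F | F | F | F | F | T
The columns differ at P=T, Q=F, R=T, S=T (φ=T, ψ=F), so they are not equivalent.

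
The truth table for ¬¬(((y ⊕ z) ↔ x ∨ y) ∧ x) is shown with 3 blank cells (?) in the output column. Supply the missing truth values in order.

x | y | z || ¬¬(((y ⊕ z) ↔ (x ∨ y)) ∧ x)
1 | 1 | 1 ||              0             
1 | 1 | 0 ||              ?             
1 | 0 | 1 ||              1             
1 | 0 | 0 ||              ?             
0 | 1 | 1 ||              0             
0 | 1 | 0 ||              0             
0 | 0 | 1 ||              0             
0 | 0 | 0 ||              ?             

1, 0, 0

Row x=1, y=1, z=0: (((y ⊕ z) ↔ x ∨ y) ∧ x) = 1, ¬(((y ⊕ z) ↔ x ∨ y) ∧ x) = 0, so ¬¬(((y ⊕ z) ↔ (x ∨ y)) ∧ x) = 1.
Row x=1, y=0, z=0: (((y ⊕ z) ↔ x ∨ y) ∧ x) = 0, ¬(((y ⊕ z) ↔ x ∨ y) ∧ x) = 1, so ¬¬(((y ⊕ z) ↔ (x ∨ y)) ∧ x) = 0.
Row x=0, y=0, z=0: (((y ⊕ z) ↔ x ∨ y) ∧ x) = 0, ¬(((y ⊕ z) ↔ x ∨ y) ∧ x) = 1, so ¬¬(((y ⊕ z) ↔ (x ∨ y)) ∧ x) = 0.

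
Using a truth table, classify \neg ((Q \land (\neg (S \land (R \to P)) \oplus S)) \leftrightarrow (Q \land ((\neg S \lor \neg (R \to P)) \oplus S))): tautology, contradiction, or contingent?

P  Q  R  S  |  φ
T  T  T  T  |  F
T  T  T  F  |  F
T  T  F  T  |  F
T  T  F  F  |  F
T  F  T  T  |  F
T  F  T  F  |  F
T  F  F  T  |  F
T  F  F  F  |  F
F  T  T  T  |  F
F  T  T  F  |  F
F  T  F  T  |  F
F  T  F  F  |  F
F  F  T  T  |  F
F  F  T  F  |  F
F  F  F  T  |  F
F  F  F  F  |  F
Every row is F, so the formula is a contradiction.

contradiction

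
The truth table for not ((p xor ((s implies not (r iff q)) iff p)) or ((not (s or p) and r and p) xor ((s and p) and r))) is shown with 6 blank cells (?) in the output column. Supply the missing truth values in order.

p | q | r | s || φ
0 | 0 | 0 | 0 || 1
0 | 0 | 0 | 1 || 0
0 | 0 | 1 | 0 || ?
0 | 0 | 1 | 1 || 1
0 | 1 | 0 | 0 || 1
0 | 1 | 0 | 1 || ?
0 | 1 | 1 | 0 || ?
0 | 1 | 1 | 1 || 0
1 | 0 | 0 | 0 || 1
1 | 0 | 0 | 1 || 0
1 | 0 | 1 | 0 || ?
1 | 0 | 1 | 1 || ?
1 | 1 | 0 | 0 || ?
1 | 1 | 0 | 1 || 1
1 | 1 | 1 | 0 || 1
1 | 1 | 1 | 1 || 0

1, 1, 1, 1, 0, 1

Row 3: (p xor ((s implies not (r iff q)) iff p)) = 0, ((not (s or p) and r and p) xor ((s and p) and r)) = 0, ((p xor ((s implies not (r iff q)) iff p)) or ((not (s or p) and r and p) xor ((s and p) and r))) = 0, so the formula = 1.
Row 6: (p xor ((s implies not (r iff q)) iff p)) = 0, ((not (s or p) and r and p) xor ((s and p) and r)) = 0, ((p xor ((s implies not (r iff q)) iff p)) or ((not (s or p) and r and p) xor ((s and p) and r))) = 0, so the formula = 1.
Row 7: (p xor ((s implies not (r iff q)) iff p)) = 0, ((not (s or p) and r and p) xor ((s and p) and r)) = 0, ((p xor ((s implies not (r iff q)) iff p)) or ((not (s or p) and r and p) xor ((s and p) and r))) = 0, so the formula = 1.
Row 11: (p xor ((s implies not (r iff q)) iff p)) = 0, ((not (s or p) and r and p) xor ((s and p) and r)) = 0, ((p xor ((s implies not (r iff q)) iff p)) or ((not (s or p) and r and p) xor ((s and p) and r))) = 0, so the formula = 1.
Row 12: (p xor ((s implies not (r iff q)) iff p)) = 0, ((not (s or p) and r and p) xor ((s and p) and r)) = 1, ((p xor ((s implies not (r iff q)) iff p)) or ((not (s or p) and r and p) xor ((s and p) and r))) = 1, so the formula = 0.
Row 13: (p xor ((s implies not (r iff q)) iff p)) = 0, ((not (s or p) and r and p) xor ((s and p) and r)) = 0, ((p xor ((s implies not (r iff q)) iff p)) or ((not (s or p) and r and p) xor ((s and p) and r))) = 0, so the formula = 1.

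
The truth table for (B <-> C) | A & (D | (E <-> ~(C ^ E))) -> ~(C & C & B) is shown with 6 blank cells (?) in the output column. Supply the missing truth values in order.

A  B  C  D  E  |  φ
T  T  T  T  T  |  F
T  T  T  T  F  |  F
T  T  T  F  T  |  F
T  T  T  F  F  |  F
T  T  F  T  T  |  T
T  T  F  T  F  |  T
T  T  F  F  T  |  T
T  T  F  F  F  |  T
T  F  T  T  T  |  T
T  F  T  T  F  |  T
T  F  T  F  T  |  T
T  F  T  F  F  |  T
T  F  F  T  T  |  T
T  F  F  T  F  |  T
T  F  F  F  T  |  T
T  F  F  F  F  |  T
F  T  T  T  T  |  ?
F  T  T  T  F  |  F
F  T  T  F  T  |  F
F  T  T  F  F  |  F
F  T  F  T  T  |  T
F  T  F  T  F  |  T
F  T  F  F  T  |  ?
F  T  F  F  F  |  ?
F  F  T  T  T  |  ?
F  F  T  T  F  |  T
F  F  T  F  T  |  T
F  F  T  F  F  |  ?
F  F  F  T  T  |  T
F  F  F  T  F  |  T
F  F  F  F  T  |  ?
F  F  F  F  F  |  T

Row A=F, B=T, C=T, D=T, E=T: ((B <-> C) | A & (D | (E <-> ~(C ^ E)))) = T, ~(C & C & B) = F, so the formula = F.
Row A=F, B=T, C=F, D=F, E=T: ((B <-> C) | A & (D | (E <-> ~(C ^ E)))) = F, ~(C & C & B) = T, so the formula = T.
Row A=F, B=T, C=F, D=F, E=F: ((B <-> C) | A & (D | (E <-> ~(C ^ E)))) = F, ~(C & C & B) = T, so the formula = T.
Row A=F, B=F, C=T, D=T, E=T: ((B <-> C) | A & (D | (E <-> ~(C ^ E)))) = F, ~(C & C & B) = T, so the formula = T.
Row A=F, B=F, C=T, D=F, E=F: ((B <-> C) | A & (D | (E <-> ~(C ^ E)))) = F, ~(C & C & B) = T, so the formula = T.
Row A=F, B=F, C=F, D=F, E=T: ((B <-> C) | A & (D | (E <-> ~(C ^ E)))) = T, ~(C & C & B) = T, so the formula = T.

F, T, T, T, T, T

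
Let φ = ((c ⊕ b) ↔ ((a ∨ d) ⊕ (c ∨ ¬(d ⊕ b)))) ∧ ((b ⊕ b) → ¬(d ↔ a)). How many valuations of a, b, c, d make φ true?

a | b | c | d || φ
T | T | T | T || T
T | T | T | F || T
T | T | F | T || F
T | T | F | F || T
T | F | T | T || F
T | F | T | F || F
T | F | F | T || F
T | F | F | F || T
F | T | T | T || T
F | T | T | F || F
F | T | F | T || F
F | T | F | F || F
F | F | T | T || F
F | F | T | F || T
F | F | F | T || F
F | F | F | F || F
The formula is true on 6 of the 16 rows.

6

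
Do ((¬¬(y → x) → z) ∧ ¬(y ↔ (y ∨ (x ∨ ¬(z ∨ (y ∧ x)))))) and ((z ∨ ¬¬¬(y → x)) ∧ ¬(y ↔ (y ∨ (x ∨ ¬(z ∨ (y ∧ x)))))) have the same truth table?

x | y | z || φ | ψ
F | F | F || F | F
F | F | T || F | F
F | T | F || F | F
F | T | T || F | F
T | F | F || F | F
T | F | T || T | T
T | T | F || F | F
T | T | T || F | F
The columns for φ and ψ agree on every row, so they are logically equivalent.

equivalent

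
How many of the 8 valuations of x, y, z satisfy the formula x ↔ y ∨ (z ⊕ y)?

4

x  y  z  |  (z ⊕ y)  (y ∨ (z ⊕ y))  (x ↔ (y ∨ (z ⊕ y)))
1  1  1  |     0           1                 1         
1  1  0  |     1           1                 1         
1  0  1  |     1           1                 1         
1  0  0  |     0           0                 0         
0  1  1  |     0           1                 0         
0  1  0  |     1           1                 0         
0  0  1  |     1           1                 0         
0  0  0  |     0           0                 1         
The formula is true on 4 of the 8 rows.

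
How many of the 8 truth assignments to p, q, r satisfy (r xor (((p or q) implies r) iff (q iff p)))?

5

p | q | r || φ
T | T | T || F
T | T | F || F
T | F | T || T
T | F | F || T
F | T | T || T
F | T | F || T
F | F | T || F
F | F | F || T
The formula is true on 5 of the 8 rows.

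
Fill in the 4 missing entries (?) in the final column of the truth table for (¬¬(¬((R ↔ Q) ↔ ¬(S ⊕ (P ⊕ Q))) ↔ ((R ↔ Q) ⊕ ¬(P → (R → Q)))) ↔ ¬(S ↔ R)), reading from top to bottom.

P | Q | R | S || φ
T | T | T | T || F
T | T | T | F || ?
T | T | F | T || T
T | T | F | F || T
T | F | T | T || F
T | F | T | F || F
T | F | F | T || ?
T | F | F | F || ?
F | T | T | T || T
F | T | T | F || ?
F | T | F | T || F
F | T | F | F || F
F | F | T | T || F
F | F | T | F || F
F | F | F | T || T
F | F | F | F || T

Row P=T, Q=T, R=T, S=F: ¬¬(¬((R ↔ Q) ↔ ¬(S ⊕ (P ⊕ Q))) ↔ ((R ↔ Q) ⊕ ¬(P → (R → Q)))) = F, ¬(S ↔ R) = T, so the formula = F.
Row P=T, Q=F, R=F, S=T: ¬¬(¬((R ↔ Q) ↔ ¬(S ⊕ (P ⊕ Q))) ↔ ((R ↔ Q) ⊕ ¬(P → (R → Q)))) = F, ¬(S ↔ R) = T, so the formula = F.
Row P=T, Q=F, R=F, S=F: ¬¬(¬((R ↔ Q) ↔ ¬(S ⊕ (P ⊕ Q))) ↔ ((R ↔ Q) ⊕ ¬(P → (R → Q)))) = T, ¬(S ↔ R) = F, so the formula = F.
Row P=F, Q=T, R=T, S=F: ¬¬(¬((R ↔ Q) ↔ ¬(S ⊕ (P ⊕ Q))) ↔ ((R ↔ Q) ⊕ ¬(P → (R → Q)))) = T, ¬(S ↔ R) = T, so the formula = T.

F, F, F, T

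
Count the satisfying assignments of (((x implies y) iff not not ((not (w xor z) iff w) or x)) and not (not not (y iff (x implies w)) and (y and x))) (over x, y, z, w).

6

x | y | z | w || (x implies y) | (w xor z) | not (w xor z) | (not (w xor z) iff w) | ((not (w xor z) iff w) or x) | (x implies w) | (y iff (x implies w)) | not (y iff (x implies w)) | (y and x) | φ
T | T | T | T ||       T       |     F     |       T       |           T           |              T               |       T       |           T           |             F             |     T     | F
T | T | T | F ||       T       |     T     |       F       |           T           |              T               |       F       |           F           |             T             |     T     | T
T | T | F | T ||       T       |     T     |       F       |           F           |              T               |       T       |           T           |             F             |     T     | F
T | T | F | F ||       T       |     F     |       T       |           F           |              T               |       F       |           F           |             T             |     T     | T
T | F | T | T ||       F       |     F     |       T       |           T           |              T               |       T       |           F           |             T             |     F     | F
T | F | T | F ||       F       |     T     |       F       |           T           |              T               |       F       |           T           |             F             |     F     | F
T | F | F | T ||       F       |     T     |       F       |           F           |              T               |       T       |           F           |             T             |     F     | F
T | F | F | F ||       F       |     F     |       T       |           F           |              T               |       F       |           T           |             F             |     F     | F
F | T | T | T ||       T       |     F     |       T       |           T           |              T               |       T       |           T           |             F             |     F     | T
F | T | T | F ||       T       |     T     |       F       |           T           |              T               |       T       |           T           |             F             |     F     | T
F | T | F | T ||       T       |     T     |       F       |           F           |              F               |       T       |           T           |             F             |     F     | F
F | T | F | F ||       T       |     F     |       T       |           F           |              F               |       T       |           T           |             F             |     F     | F
F | F | T | T ||       T       |     F     |       T       |           T           |              T               |       T       |           F           |             T             |     F     | T
F | F | T | F ||       T       |     T     |       F       |           T           |              T               |       T       |           F           |             T             |     F     | T
F | F | F | T ||       T       |     T     |       F       |           F           |              F               |       T       |           F           |             T             |     F     | F
F | F | F | F ||       T       |     F     |       T       |           F           |              F               |       T       |           F           |             T             |     F     | F
The formula is true on 6 of the 16 rows.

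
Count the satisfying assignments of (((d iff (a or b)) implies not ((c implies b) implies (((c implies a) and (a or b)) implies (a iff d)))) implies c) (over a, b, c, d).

  a   |   b   |   c   |   d   || (a or b) | (d iff (a or b)) | (c implies b) | (c implies a) | ((c implies a) and (a or b)) | (a iff d) |   φ  
 True |  True |  True |  True ||   True   |       True       |      True     |      True     |             True             |    True   |  True
 True |  True |  True | False ||   True   |      False       |      True     |      True     |             True             |   False   |  True
 True |  True | False |  True ||   True   |       True       |      True     |      True     |             True             |    True   |  True
 True |  True | False | False ||   True   |      False       |      True     |      True     |             True             |   False   | False
 True | False |  True |  True ||   True   |       True       |     False     |      True     |             True             |    True   |  True
 True | False |  True | False ||   True   |      False       |     False     |      True     |             True             |   False   |  True
 True | False | False |  True ||   True   |       True       |      True     |      True     |             True             |    True   |  True
 True | False | False | False ||   True   |      False       |      True     |      True     |             True             |   False   | False
False |  True |  True |  True ||   True   |       True       |      True     |     False     |            False             |   False   |  True
False |  True |  True | False ||   True   |      False       |      True     |     False     |            False             |    True   |  True
False |  True | False |  True ||   True   |       True       |      True     |      True     |             True             |   False   | False
False |  True | False | False ||   True   |      False       |      True     |      True     |             True             |    True   | False
False | False |  True |  True ||  False   |      False       |     False     |     False     |            False             |   False   |  True
False | False |  True | False ||  False   |       True       |     False     |     False     |            False             |    True   |  True
False | False | False |  True ||  False   |      False       |      True     |      True     |            False             |   False   | False
False | False | False | False ||  False   |       True       |      True     |      True     |            False             |    True   |  True
The formula is true on 11 of the 16 rows.

11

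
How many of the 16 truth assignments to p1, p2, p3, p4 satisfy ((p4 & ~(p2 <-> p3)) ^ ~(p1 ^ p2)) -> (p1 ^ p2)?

p1  p2  p3  p4  |  φ
0   0   0   0   |  0
0   0   0   1   |  0
0   0   1   0   |  0
0   0   1   1   |  1
0   1   0   0   |  1
0   1   0   1   |  1
0   1   1   0   |  1
0   1   1   1   |  1
1   0   0   0   |  1
1   0   0   1   |  1
1   0   1   0   |  1
1   0   1   1   |  1
1   1   0   0   |  0
1   1   0   1   |  1
1   1   1   0   |  0
1   1   1   1   |  0
The formula is true on 10 of the 16 rows.

10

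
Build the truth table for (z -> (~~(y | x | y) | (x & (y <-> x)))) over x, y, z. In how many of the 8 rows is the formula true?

7

x | y | z || φ
T | T | T || T
T | T | F || T
T | F | T || T
T | F | F || T
F | T | T || T
F | T | F || T
F | F | T || F
F | F | F || T
The formula is true on 7 of the 8 rows.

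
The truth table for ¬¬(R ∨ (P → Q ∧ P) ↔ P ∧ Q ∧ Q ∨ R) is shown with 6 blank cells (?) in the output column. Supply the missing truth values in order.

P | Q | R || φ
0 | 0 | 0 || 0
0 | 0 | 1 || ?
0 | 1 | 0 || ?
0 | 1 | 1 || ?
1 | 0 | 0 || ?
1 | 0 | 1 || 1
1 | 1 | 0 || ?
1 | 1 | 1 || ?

Row P=0, Q=0, R=1: (R ∨ (P → Q ∧ P) ↔ P ∧ Q ∧ Q ∨ R) = 1, ¬(R ∨ (P → Q ∧ P) ↔ P ∧ Q ∧ Q ∨ R) = 0, so the formula = 1.
Row P=0, Q=1, R=0: (R ∨ (P → Q ∧ P) ↔ P ∧ Q ∧ Q ∨ R) = 0, ¬(R ∨ (P → Q ∧ P) ↔ P ∧ Q ∧ Q ∨ R) = 1, so the formula = 0.
Row P=0, Q=1, R=1: (R ∨ (P → Q ∧ P) ↔ P ∧ Q ∧ Q ∨ R) = 1, ¬(R ∨ (P → Q ∧ P) ↔ P ∧ Q ∧ Q ∨ R) = 0, so the formula = 1.
Row P=1, Q=0, R=0: (R ∨ (P → Q ∧ P) ↔ P ∧ Q ∧ Q ∨ R) = 1, ¬(R ∨ (P → Q ∧ P) ↔ P ∧ Q ∧ Q ∨ R) = 0, so the formula = 1.
Row P=1, Q=1, R=0: (R ∨ (P → Q ∧ P) ↔ P ∧ Q ∧ Q ∨ R) = 1, ¬(R ∨ (P → Q ∧ P) ↔ P ∧ Q ∧ Q ∨ R) = 0, so the formula = 1.
Row P=1, Q=1, R=1: (R ∨ (P → Q ∧ P) ↔ P ∧ Q ∧ Q ∨ R) = 1, ¬(R ∨ (P → Q ∧ P) ↔ P ∧ Q ∧ Q ∨ R) = 0, so the formula = 1.

1, 0, 1, 1, 1, 1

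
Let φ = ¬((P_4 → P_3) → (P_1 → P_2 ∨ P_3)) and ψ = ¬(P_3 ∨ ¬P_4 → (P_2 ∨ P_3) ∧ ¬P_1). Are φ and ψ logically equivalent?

not equivalent

P_1 | P_2 | P_3 | P_4 | φ | ψ
--- | --- | --- | --- | - | -
 F  |  F  |  F  |  F  | F | T
 F  |  F  |  F  |  T  | F | F
 F  |  F  |  T  |  F  | F | F
 F  |  F  |  T  |  T  | F | F
 F  |  T  |  F  |  F  | F | F
 F  |  T  |  F  |  T  | F | F
 F  |  T  |  T  |  F  | F | F
 F  |  T  |  T  |  T  | F | F
 T  |  F  |  F  |  F  | T | T
 T  |  F  |  F  |  T  | F | F
 T  |  F  |  T  |  F  | F | T
 T  |  F  |  T  |  T  | F | T
 T  |  T  |  F  |  F  | F | T
 T  |  T  |  F  |  T  | F | F
 T  |  T  |  T  |  F  | F | T
 T  |  T  |  T  |  T  | F | T
The columns differ at P_1=F, P_2=F, P_3=F, P_4=F (φ=F, ψ=T), so they are not equivalent.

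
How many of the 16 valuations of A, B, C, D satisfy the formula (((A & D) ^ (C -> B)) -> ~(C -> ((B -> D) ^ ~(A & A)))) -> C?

14

A  B  C  D  |  (A & D)  (C -> B)  ((A & D) ^ (C -> B))  (B -> D)  (A & A)  ~(A & A)  ((B -> D) ^ ~(A & A))  (C -> ((B -> D) ^ ~(A & A)))  φ
0  0  0  0  |     0        1               1               1         0        1                0                         1                1
0  0  0  1  |     0        1               1               1         0        1                0                         1                1
0  0  1  0  |     0        0               0               1         0        1                0                         0                1
0  0  1  1  |     0        0               0               1         0        1                0                         0                1
0  1  0  0  |     0        1               1               0         0        1                1                         1                1
0  1  0  1  |     0        1               1               1         0        1                0                         1                1
0  1  1  0  |     0        1               1               0         0        1                1                         1                1
0  1  1  1  |     0        1               1               1         0        1                0                         0                1
1  0  0  0  |     0        1               1               1         1        0                1                         1                1
1  0  0  1  |     1        1               0               1         1        0                1                         1                0
1  0  1  0  |     0        0               0               1         1        0                1                         1                1
1  0  1  1  |     1        0               1               1         1        0                1                         1                1
1  1  0  0  |     0        1               1               0         1        0                0                         1                1
1  1  0  1  |     1        1               0               1         1        0                1                         1                0
1  1  1  0  |     0        1               1               0         1        0                0                         0                1
1  1  1  1  |     1        1               0               1         1        0                1                         1                1
The formula is true on 14 of the 16 rows.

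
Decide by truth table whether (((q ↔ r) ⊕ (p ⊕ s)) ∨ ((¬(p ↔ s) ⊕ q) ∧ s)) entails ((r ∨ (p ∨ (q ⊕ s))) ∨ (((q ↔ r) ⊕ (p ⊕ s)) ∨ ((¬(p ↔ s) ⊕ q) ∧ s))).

p | q | r | s || φ | ψ
1 | 1 | 1 | 1 || 1 | 1
1 | 1 | 1 | 0 || 0 | 1
1 | 1 | 0 | 1 || 1 | 1
1 | 1 | 0 | 0 || 1 | 1
1 | 0 | 1 | 1 || 0 | 1
1 | 0 | 1 | 0 || 1 | 1
1 | 0 | 0 | 1 || 1 | 1
1 | 0 | 0 | 0 || 0 | 1
0 | 1 | 1 | 1 || 0 | 1
0 | 1 | 1 | 0 || 1 | 1
0 | 1 | 0 | 1 || 1 | 1
0 | 1 | 0 | 0 || 0 | 1
0 | 0 | 1 | 1 || 1 | 1
0 | 0 | 1 | 0 || 0 | 1
0 | 0 | 0 | 1 || 1 | 1
0 | 0 | 0 | 0 || 1 | 1
In every row where φ is true, ψ is also true, so φ ⊨ ψ.

yes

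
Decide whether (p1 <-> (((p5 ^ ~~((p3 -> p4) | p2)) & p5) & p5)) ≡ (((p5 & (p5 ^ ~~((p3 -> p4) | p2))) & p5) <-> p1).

p1  p2  p3  p4  p5  |  φ  ψ
F   F   F   F   F   |  T  T
F   F   F   F   T   |  T  T
F   F   F   T   F   |  T  T
F   F   F   T   T   |  T  T
F   F   T   F   F   |  T  T
F   F   T   F   T   |  F  F
F   F   T   T   F   |  T  T
F   F   T   T   T   |  T  T
F   T   F   F   F   |  T  T
F   T   F   F   T   |  T  T
F   T   F   T   F   |  T  T
F   T   F   T   T   |  T  T
F   T   T   F   F   |  T  T
F   T   T   F   T   |  T  T
F   T   T   T   F   |  T  T
F   T   T   T   T   |  T  T
T   F   F   F   F   |  F  F
T   F   F   F   T   |  F  F
T   F   F   T   F   |  F  F
T   F   F   T   T   |  F  F
T   F   T   F   F   |  F  F
T   F   T   F   T   |  T  T
T   F   T   T   F   |  F  F
T   F   T   T   T   |  F  F
T   T   F   F   F   |  F  F
T   T   F   F   T   |  F  F
T   T   F   T   F   |  F  F
T   T   F   T   T   |  F  F
T   T   T   F   F   |  F  F
T   T   T   F   T   |  F  F
T   T   T   T   F   |  F  F
T   T   T   T   T   |  F  F
The columns for φ and ψ agree on every row, so they are logically equivalent.

equivalent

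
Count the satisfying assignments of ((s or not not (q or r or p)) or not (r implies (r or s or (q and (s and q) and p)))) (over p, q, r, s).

15

p | q | r | s || φ
T | T | T | T || T
T | T | T | F || T
T | T | F | T || T
T | T | F | F || T
T | F | T | T || T
T | F | T | F || T
T | F | F | T || T
T | F | F | F || T
F | T | T | T || T
F | T | T | F || T
F | T | F | T || T
F | T | F | F || T
F | F | T | T || T
F | F | T | F || T
F | F | F | T || T
F | F | F | F || F
The formula is true on 15 of the 16 rows.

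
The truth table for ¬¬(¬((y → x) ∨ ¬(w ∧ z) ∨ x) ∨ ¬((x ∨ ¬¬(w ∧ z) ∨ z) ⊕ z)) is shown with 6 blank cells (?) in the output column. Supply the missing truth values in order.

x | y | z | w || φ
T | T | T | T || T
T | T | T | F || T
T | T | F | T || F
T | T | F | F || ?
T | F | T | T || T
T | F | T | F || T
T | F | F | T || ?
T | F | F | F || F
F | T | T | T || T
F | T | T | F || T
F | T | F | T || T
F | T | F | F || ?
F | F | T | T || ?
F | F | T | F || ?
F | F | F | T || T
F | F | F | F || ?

Row x=T, y=T, z=F, w=F: (¬((y → x) ∨ ¬(w ∧ z) ∨ x) ∨ ¬((x ∨ ¬¬(w ∧ z) ∨ z) ⊕ z)) = F, ¬(¬((y → x) ∨ ¬(w ∧ z) ∨ x) ∨ ¬((x ∨ ¬¬(w ∧ z) ∨ z) ⊕ z)) = T, so the formula = F.
Row x=T, y=F, z=F, w=T: (¬((y → x) ∨ ¬(w ∧ z) ∨ x) ∨ ¬((x ∨ ¬¬(w ∧ z) ∨ z) ⊕ z)) = F, ¬(¬((y → x) ∨ ¬(w ∧ z) ∨ x) ∨ ¬((x ∨ ¬¬(w ∧ z) ∨ z) ⊕ z)) = T, so the formula = F.
Row x=F, y=T, z=F, w=F: (¬((y → x) ∨ ¬(w ∧ z) ∨ x) ∨ ¬((x ∨ ¬¬(w ∧ z) ∨ z) ⊕ z)) = T, ¬(¬((y → x) ∨ ¬(w ∧ z) ∨ x) ∨ ¬((x ∨ ¬¬(w ∧ z) ∨ z) ⊕ z)) = F, so the formula = T.
Row x=F, y=F, z=T, w=T: (¬((y → x) ∨ ¬(w ∧ z) ∨ x) ∨ ¬((x ∨ ¬¬(w ∧ z) ∨ z) ⊕ z)) = T, ¬(¬((y → x) ∨ ¬(w ∧ z) ∨ x) ∨ ¬((x ∨ ¬¬(w ∧ z) ∨ z) ⊕ z)) = F, so the formula = T.
Row x=F, y=F, z=T, w=F: (¬((y → x) ∨ ¬(w ∧ z) ∨ x) ∨ ¬((x ∨ ¬¬(w ∧ z) ∨ z) ⊕ z)) = T, ¬(¬((y → x) ∨ ¬(w ∧ z) ∨ x) ∨ ¬((x ∨ ¬¬(w ∧ z) ∨ z) ⊕ z)) = F, so the formula = T.
Row x=F, y=F, z=F, w=F: (¬((y → x) ∨ ¬(w ∧ z) ∨ x) ∨ ¬((x ∨ ¬¬(w ∧ z) ∨ z) ⊕ z)) = T, ¬(¬((y → x) ∨ ¬(w ∧ z) ∨ x) ∨ ¬((x ∨ ¬¬(w ∧ z) ∨ z) ⊕ z)) = F, so the formula = T.

F, F, T, T, T, T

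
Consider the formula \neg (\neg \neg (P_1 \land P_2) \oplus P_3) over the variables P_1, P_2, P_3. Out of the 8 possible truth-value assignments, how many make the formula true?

4

 P_1    P_2    P_3   |    φ  
False  False  False  |   True
False  False   True  |  False
False   True  False  |   True
False   True   True  |  False
 True  False  False  |   True
 True  False   True  |  False
 True   True  False  |  False
 True   True   True  |   True
The formula is true on 4 of the 8 rows.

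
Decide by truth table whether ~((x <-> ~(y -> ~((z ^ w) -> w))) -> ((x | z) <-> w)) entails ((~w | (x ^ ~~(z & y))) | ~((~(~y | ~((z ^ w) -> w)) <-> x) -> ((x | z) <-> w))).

x | y | z | w | φ | ψ
- | - | - | - | - | -
T | T | T | T | F | F
T | T | T | F | F | T
T | T | F | T | F | T
T | T | F | F | T | T
T | F | T | T | F | T
T | F | T | F | F | T
T | F | F | T | F | T
T | F | F | F | F | T
F | T | T | T | F | T
F | T | T | F | T | T
F | T | F | T | F | F
F | T | F | F | F | T
F | F | T | T | F | F
F | F | T | F | T | T
F | F | F | T | T | T
F | F | F | F | F | T
In every row where φ is true, ψ is also true, so φ ⊨ ψ.

yes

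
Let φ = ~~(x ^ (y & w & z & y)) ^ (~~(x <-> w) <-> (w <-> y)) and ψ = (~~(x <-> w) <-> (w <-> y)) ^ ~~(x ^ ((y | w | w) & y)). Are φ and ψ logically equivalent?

x | y | z | w || φ | ψ
F | F | F | F || T | T
F | F | F | T || T | T
F | F | T | F || T | T
F | F | T | T || T | T
F | T | F | F || F | T
F | T | F | T || F | T
F | T | T | F || F | T
F | T | T | T || T | T
T | F | F | F || T | T
T | F | F | T || T | T
T | F | T | F || T | T
T | F | T | T || T | T
T | T | F | F || F | T
T | T | F | T || F | T
T | T | T | F || F | T
T | T | T | T || T | T
The columns differ at x=F, y=T, z=F, w=F (φ=F, ψ=T), so they are not equivalent.

not equivalent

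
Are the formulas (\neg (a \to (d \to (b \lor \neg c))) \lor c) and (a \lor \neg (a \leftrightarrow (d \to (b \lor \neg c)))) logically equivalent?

a  b  c  d  |  φ  ψ
1  1  1  1  |  1  1
1  1  1  0  |  1  1
1  1  0  1  |  0  1
1  1  0  0  |  0  1
1  0  1  1  |  1  1
1  0  1  0  |  1  1
1  0  0  1  |  0  1
1  0  0  0  |  0  1
0  1  1  1  |  1  1
0  1  1  0  |  1  1
0  1  0  1  |  0  1
0  1  0  0  |  0  1
0  0  1  1  |  1  0
0  0  1  0  |  1  1
0  0  0  1  |  0  1
0  0  0  0  |  0  1
The columns differ at a=1, b=1, c=0, d=1 (φ=0, ψ=1), so they are not equivalent.

not equivalent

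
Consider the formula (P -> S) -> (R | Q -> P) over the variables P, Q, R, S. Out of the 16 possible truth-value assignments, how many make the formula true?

  P      Q      R      S       ((P -> S) -> ((R | Q) -> P))
 True   True   True   True                 True            
 True   True   True  False                 True            
 True   True  False   True                 True            
 True   True  False  False                 True            
 True  False   True   True                 True            
 True  False   True  False                 True            
 True  False  False   True                 True            
 True  False  False  False                 True            
False   True   True   True                False            
False   True   True  False                False            
False   True  False   True                False            
False   True  False  False                False            
False  False   True   True                False            
False  False   True  False                False            
False  False  False   True                 True            
False  False  False  False                 True            
The formula is true on 10 of the 16 rows.

10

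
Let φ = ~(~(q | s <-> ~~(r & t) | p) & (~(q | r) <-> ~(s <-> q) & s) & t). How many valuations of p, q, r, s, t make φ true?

27

p | q | r | s | t || φ
1 | 1 | 1 | 1 | 1 || 1
1 | 1 | 1 | 1 | 0 || 1
1 | 1 | 1 | 0 | 1 || 1
1 | 1 | 1 | 0 | 0 || 1
1 | 1 | 0 | 1 | 1 || 1
1 | 1 | 0 | 1 | 0 || 1
1 | 1 | 0 | 0 | 1 || 1
1 | 1 | 0 | 0 | 0 || 1
1 | 0 | 1 | 1 | 1 || 1
1 | 0 | 1 | 1 | 0 || 1
1 | 0 | 1 | 0 | 1 || 0
1 | 0 | 1 | 0 | 0 || 1
1 | 0 | 0 | 1 | 1 || 1
1 | 0 | 0 | 1 | 0 || 1
1 | 0 | 0 | 0 | 1 || 1
1 | 0 | 0 | 0 | 0 || 1
0 | 1 | 1 | 1 | 1 || 1
0 | 1 | 1 | 1 | 0 || 1
0 | 1 | 1 | 0 | 1 || 1
0 | 1 | 1 | 0 | 0 || 1
0 | 1 | 0 | 1 | 1 || 0
0 | 1 | 0 | 1 | 0 || 1
0 | 1 | 0 | 0 | 1 || 0
0 | 1 | 0 | 0 | 0 || 1
0 | 0 | 1 | 1 | 1 || 1
0 | 0 | 1 | 1 | 0 || 1
0 | 0 | 1 | 0 | 1 || 0
0 | 0 | 1 | 0 | 0 || 1
0 | 0 | 0 | 1 | 1 || 0
0 | 0 | 0 | 1 | 0 || 1
0 | 0 | 0 | 0 | 1 || 1
0 | 0 | 0 | 0 | 0 || 1
The formula is true on 27 of the 32 rows.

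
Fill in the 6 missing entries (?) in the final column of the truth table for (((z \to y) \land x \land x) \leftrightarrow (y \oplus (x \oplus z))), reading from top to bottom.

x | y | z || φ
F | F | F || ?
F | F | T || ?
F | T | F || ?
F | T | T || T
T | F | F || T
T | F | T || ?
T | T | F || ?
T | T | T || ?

T, F, F, T, F, T

Row x=F, y=F, z=F: ((z \to y) \land x \land x) = F, (y \oplus (x \oplus z)) = F, so the formula = T.
Row x=F, y=F, z=T: ((z \to y) \land x \land x) = F, (y \oplus (x \oplus z)) = T, so the formula = F.
Row x=F, y=T, z=F: ((z \to y) \land x \land x) = F, (y \oplus (x \oplus z)) = T, so the formula = F.
Row x=T, y=F, z=T: ((z \to y) \land x \land x) = F, (y \oplus (x \oplus z)) = F, so the formula = T.
Row x=T, y=T, z=F: ((z \to y) \land x \land x) = T, (y \oplus (x \oplus z)) = F, so the formula = F.
Row x=T, y=T, z=T: ((z \to y) \land x \land x) = T, (y \oplus (x \oplus z)) = T, so the formula = T.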